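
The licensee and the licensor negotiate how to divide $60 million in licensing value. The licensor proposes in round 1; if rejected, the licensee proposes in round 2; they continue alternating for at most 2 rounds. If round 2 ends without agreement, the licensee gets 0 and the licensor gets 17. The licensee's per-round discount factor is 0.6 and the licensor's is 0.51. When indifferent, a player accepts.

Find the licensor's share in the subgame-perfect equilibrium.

Work backward from the last round.
Round 2 (the licensee proposes): the licensor gets 17 if talks fail, so the licensee offers 17 and keeps 43.
Round 1 (the licensor proposes): the licensee can get 43 next round, worth 0.6 × 43 = 25.8 now; the licensor offers that and keeps 34.2.

34.2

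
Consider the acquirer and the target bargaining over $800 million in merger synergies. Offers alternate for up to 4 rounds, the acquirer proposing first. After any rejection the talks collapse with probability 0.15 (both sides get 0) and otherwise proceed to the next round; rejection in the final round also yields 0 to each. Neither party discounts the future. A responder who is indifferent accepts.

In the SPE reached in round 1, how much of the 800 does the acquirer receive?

206.7

Round 4 (the target proposes): rejection yields 0 for the acquirer; the target offers 0 and keeps 800.
Round 3 (the acquirer proposes): rejecting gives the target an expected 0.85 × 800 = 680; the acquirer offers that and keeps 120.
Round 2 (the target proposes): rejecting gives the acquirer an expected 0.85 × 120 = 102, so the target offers 102, keeping 698.
Round 1 (the acquirer proposes): rejecting gives the target an expected 0.85 × 698 = 593.3. The acquirer offers 593.3 and keeps 800 − 593.3 = 206.7.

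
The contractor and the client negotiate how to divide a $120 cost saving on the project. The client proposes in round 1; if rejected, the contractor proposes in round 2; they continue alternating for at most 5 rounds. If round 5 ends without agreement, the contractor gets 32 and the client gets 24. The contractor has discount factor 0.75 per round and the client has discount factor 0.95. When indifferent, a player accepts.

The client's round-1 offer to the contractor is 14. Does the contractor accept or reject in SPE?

Reject

Work out the contractor's continuation value if the offer is rejected.
Round 5 (the client proposes): the contractor gets 32 if talks fail, so the client offers 32 and keeps 88.
Round 4 (the contractor proposes): the client can get 88 next round, worth 0.95 × 88 = 83.6 now, so the contractor offers 83.6, keeping 36.4.
Round 3 (the client proposes): the contractor can get 36.4 next round, worth 0.75 × 36.4 = 27.3 now, so the client offers 27.3, keeping 92.7.
Round 2 (the contractor proposes): the client can get 92.7 next round, worth 0.95 × 92.7 = 88.065 now. The contractor offers 88.065 and keeps 120 − 88.065 = 31.935.
So by rejecting in round 1, the contractor gets 31.935 next round, worth 0.75 × 31.935 = 23.95125 now.
Offer 14 < 23.95125, so the contractor rejects.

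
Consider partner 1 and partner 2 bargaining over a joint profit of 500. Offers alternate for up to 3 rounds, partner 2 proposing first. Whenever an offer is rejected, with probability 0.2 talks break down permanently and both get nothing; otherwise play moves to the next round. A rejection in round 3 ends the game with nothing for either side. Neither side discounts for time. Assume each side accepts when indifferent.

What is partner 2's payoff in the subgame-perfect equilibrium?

Round 3 (partner 2 proposes): rejection yields 0 for partner 1; partner 2 offers 0 and keeps 500.
Round 2 (partner 1 proposes): rejecting gives partner 2 an expected 0.8 × 500 = 400. Partner 1 offers 400 and keeps 500 − 400 = 100.
Round 1 (partner 2 proposes): rejecting gives partner 1 an expected 0.8 × 100 = 80; partner 2 offers that and keeps 420.

420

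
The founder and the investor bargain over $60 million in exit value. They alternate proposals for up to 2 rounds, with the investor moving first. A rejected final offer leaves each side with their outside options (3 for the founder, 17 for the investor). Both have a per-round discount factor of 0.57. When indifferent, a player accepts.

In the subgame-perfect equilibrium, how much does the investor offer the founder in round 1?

24.51

Round 2 (the founder proposes): the investor gets 17 if talks fail, so the founder offers 17 and keeps 43.
Round 1 (the investor proposes): the founder can get 43 next round, worth 0.57 × 43 = 24.51 now; the investor offers that and keeps 35.49.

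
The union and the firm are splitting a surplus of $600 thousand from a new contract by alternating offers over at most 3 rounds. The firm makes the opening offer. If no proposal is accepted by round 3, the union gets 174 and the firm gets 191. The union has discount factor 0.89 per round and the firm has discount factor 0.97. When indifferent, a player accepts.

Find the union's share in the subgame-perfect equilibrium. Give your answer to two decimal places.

Work backward from the last round.
Round 3 (the firm proposes): the union gets 174 if talks fail, so the firm offers 174 and keeps 426.
Round 2 (the union proposes): the firm can get 426 next round, worth 0.97 × 426 = 413.22 now; the union offers that and keeps 186.78.
Round 1 (the firm proposes): the union can get 186.78 next round, worth 0.89 × 186.78 = 166.2342 now. The firm offers 166.2342 and keeps 600 − 166.2342 = 433.7658.

166.23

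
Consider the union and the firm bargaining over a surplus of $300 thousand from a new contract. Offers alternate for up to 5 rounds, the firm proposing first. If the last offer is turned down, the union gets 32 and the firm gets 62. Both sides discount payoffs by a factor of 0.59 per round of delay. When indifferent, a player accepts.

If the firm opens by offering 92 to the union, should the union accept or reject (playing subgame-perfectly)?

Reject

Round 5 (the firm proposes): the union gets 32 if talks fail, so the firm offers 32 and keeps 268.
Round 4 (the union proposes): the firm can get 268 next round, worth 0.59 × 268 = 158.12 now, so the union offers 158.12, keeping 141.88.
Round 3 (the firm proposes): the union can get 141.88 next round, worth 0.59 × 141.88 = 83.7092 now; the firm offers that and keeps 216.2908.
Round 2 (the union proposes): the firm can get 216.2908 next round, worth 0.59 × 216.2908 = 127.611572 now, so the union offers 127.611572, keeping 172.388428.
So by rejecting in round 1, the union gets 172.388428 next round, worth 0.59 × 172.388428 = 101.70917252 now.
Offer 92 < 101.70917252, so the union rejects.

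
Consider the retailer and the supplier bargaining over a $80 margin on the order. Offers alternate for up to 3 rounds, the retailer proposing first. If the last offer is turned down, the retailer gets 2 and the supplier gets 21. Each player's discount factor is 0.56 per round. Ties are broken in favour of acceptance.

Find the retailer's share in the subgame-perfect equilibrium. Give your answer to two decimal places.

Solve by backward induction from round 3.
Round 3 (the retailer proposes): the supplier gets 21 if talks fail, so the retailer offers 21 and keeps 59.
Round 2 (the supplier proposes): the retailer can get 59 next round, worth 0.56 × 59 = 33.04 now. The supplier offers 33.04 and keeps 80 − 33.04 = 46.96.
Round 1 (the retailer proposes): the supplier can get 46.96 next round, worth 0.56 × 46.96 = 26.2976 now. The retailer offers 26.2976 and keeps 80 − 26.2976 = 53.7024.

53.70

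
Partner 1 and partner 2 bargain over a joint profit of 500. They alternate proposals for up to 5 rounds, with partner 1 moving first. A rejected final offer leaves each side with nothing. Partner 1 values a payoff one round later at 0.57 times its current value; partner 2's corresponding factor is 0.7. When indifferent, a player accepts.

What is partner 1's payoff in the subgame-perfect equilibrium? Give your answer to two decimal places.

289.45

Round 5 (partner 1 proposes): rejection yields 0 for partner 2; partner 1 offers 0 and keeps 500.
Round 4 (partner 2 proposes): partner 1 can get 500 next round, worth 0.57 × 500 = 285 now; partner 2 offers that and keeps 215.
Round 3 (partner 1 proposes): partner 2 can get 215 next round, worth 0.7 × 215 = 150.5 now, so partner 1 offers 150.5, keeping 349.5.
Round 2 (partner 2 proposes): partner 1 can get 349.5 next round, worth 0.57 × 349.5 = 199.215 now. Partner 2 offers 199.215 and keeps 500 − 199.215 = 300.785.
Round 1 (partner 1 proposes): partner 2 can get 300.785 next round, worth 0.7 × 300.785 = 210.5495 now, so partner 1 offers 210.5495, keeping 289.4505.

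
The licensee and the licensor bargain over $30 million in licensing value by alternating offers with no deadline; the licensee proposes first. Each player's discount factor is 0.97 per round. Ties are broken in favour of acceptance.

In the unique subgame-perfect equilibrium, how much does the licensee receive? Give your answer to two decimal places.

When the licensee proposes, the licensor accepts any offer worth at least 0.97 times what the licensor would get by proposing next round; and vice versa.
This gives x = 30 − 0.97y and y = 30 − 0.97x, where x and y are each side's share when it proposes.
Hence (1 − 0.97·0.97)x = 30(1 − 0.97), i.e. 0.0591·x = 0.9.
x ≈ 15.2284; the licensor's share is 30 − x ≈ 14.7716.

15.23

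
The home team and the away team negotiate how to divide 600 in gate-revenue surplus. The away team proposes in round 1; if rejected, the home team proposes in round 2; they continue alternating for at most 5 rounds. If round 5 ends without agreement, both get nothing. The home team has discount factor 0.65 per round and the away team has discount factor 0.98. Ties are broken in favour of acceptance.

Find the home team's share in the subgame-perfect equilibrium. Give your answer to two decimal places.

12.77

Round 5 (the away team proposes): the home team will accept anything ≥ 0, so the away team offers 0 and keeps 600.
Round 4 (the home team proposes): the away team can get 600 next round, worth 0.98 × 600 = 588 now; the home team offers that and keeps 12.
Round 3 (the away team proposes): the home team can get 12 next round, worth 0.65 × 12 = 7.8 now; the away team offers that and keeps 592.2.
Round 2 (the home team proposes): the away team can get 592.2 next round, worth 0.98 × 592.2 = 580.356 now, so the home team offers 580.356, keeping 19.644.
Round 1 (the away team proposes): the home team can get 19.644 next round, worth 0.65 × 19.644 = 12.7686 now, so the away team offers 12.7686, keeping 587.2314.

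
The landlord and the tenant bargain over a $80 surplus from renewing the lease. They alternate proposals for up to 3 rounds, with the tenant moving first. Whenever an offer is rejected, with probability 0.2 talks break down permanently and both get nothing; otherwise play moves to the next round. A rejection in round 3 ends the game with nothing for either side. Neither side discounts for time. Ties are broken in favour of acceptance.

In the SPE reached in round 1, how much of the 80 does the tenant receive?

67.2

Round 3 (the tenant proposes): the landlord will accept anything ≥ 0, so the tenant offers 0 and keeps 80.
Round 2 (the landlord proposes): rejecting gives the tenant an expected 0.8 × 80 = 64, so the landlord offers 64, keeping 16.
Round 1 (the tenant proposes): rejecting gives the landlord an expected 0.8 × 16 = 12.8. The tenant offers 12.8 and keeps 80 − 12.8 = 67.2.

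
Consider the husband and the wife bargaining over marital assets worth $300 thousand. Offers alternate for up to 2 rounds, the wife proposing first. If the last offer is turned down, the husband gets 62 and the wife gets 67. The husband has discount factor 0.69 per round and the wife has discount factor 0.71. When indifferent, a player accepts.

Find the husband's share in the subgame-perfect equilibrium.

Solve by backward induction from round 2.
Round 2 (the husband proposes): the wife gets 67 if talks fail, so the husband offers 67 and keeps 233.
Round 1 (the wife proposes): the husband can get 233 next round, worth 0.69 × 233 = 160.77 now; the wife offers that and keeps 139.23.

160.77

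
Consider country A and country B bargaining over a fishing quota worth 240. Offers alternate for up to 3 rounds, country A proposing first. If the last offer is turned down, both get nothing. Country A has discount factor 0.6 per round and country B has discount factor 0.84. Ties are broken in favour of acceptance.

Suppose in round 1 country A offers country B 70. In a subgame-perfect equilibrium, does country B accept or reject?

Reject

Work out country B's continuation value if the offer is rejected.
Round 3 (country A proposes): country B will accept anything ≥ 0, so country A offers 0 and keeps 240.
Round 2 (country B proposes): country A can get 240 next round, worth 0.6 × 240 = 144 now; country B offers that and keeps 96.
So by rejecting in round 1, country B gets 96 next round, worth 0.84 × 96 = 80.64 now.
Offer 70 < 80.64, so country B rejects.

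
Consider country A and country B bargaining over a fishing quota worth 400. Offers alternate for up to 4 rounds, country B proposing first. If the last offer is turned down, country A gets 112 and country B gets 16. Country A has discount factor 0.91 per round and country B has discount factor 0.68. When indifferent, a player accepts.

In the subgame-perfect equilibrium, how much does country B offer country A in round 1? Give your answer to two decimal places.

Round 4 (country A proposes): country B gets 16 if talks fail, so country A offers 16 and keeps 384.
Round 3 (country B proposes): country A can get 384 next round, worth 0.91 × 384 = 349.44 now. Country B offers 349.44 and keeps 400 − 349.44 = 50.56.
Round 2 (country A proposes): country B can get 50.56 next round, worth 0.68 × 50.56 = 34.3808 now, so country A offers 34.3808, keeping 365.6192.
Round 1 (country B proposes): country A can get 365.6192 next round, worth 0.91 × 365.6192 = 332.713472 now; country B offers that and keeps 67.286528.

332.71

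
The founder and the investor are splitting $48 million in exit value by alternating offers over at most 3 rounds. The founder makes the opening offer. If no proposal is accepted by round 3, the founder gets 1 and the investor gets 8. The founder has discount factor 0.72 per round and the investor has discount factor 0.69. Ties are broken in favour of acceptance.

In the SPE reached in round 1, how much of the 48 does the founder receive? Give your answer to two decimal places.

34.75

By backward induction:
Round 3 (the founder proposes): the investor gets 8 if talks fail, so the founder offers 8 and keeps 40.
Round 2 (the investor proposes): the founder can get 40 next round, worth 0.72 × 40 = 28.8 now. The investor offers 28.8 and keeps 48 − 28.8 = 19.2.
Round 1 (the founder proposes): the investor can get 19.2 next round, worth 0.69 × 19.2 = 13.248 now. The founder offers 13.248 and keeps 48 − 13.248 = 34.752.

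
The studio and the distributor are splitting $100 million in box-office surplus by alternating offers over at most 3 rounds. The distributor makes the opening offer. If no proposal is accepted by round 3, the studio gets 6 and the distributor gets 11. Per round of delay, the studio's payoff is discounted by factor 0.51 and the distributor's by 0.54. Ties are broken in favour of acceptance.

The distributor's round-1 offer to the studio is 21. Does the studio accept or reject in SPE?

Reject

Round 3 (the distributor proposes): the studio gets 6 if talks fail, so the distributor offers 6 and keeps 94.
Round 2 (the studio proposes): the distributor can get 94 next round, worth 0.54 × 94 = 50.76 now; the studio offers that and keeps 49.24.
So by rejecting in round 1, the studio gets 49.24 next round, worth 0.51 × 49.24 = 25.1124 now.
Offer 21 < 25.1124, so the studio rejects.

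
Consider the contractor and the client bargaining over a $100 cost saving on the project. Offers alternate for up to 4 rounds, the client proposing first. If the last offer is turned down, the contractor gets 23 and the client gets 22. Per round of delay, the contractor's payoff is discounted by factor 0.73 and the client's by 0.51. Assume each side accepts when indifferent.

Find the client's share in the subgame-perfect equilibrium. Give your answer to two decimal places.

Round 4 (the contractor proposes): the client gets 22 if talks fail, so the contractor offers 22 and keeps 78.
Round 3 (the client proposes): the contractor can get 78 next round, worth 0.73 × 78 = 56.94 now; the client offers that and keeps 43.06.
Round 2 (the contractor proposes): the client can get 43.06 next round, worth 0.51 × 43.06 = 21.9606 now, so the contractor offers 21.9606, keeping 78.0394.
Round 1 (the client proposes): the contractor can get 78.0394 next round, worth 0.73 × 78.0394 = 56.968762 now, so the client offers 56.968762, keeping 43.031238.

43.03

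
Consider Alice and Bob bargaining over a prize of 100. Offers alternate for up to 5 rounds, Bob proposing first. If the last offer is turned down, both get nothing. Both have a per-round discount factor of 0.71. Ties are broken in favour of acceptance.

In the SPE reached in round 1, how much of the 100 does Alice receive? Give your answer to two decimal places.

30.97

Round 5 (Bob proposes): rejection yields 0 for Alice; Bob offers 0 and keeps 100.
Round 4 (Alice proposes): Bob can get 100 next round, worth 0.71 × 100 = 71 now; Alice offers that and keeps 29.
Round 3 (Bob proposes): Alice can get 29 next round, worth 0.71 × 29 = 20.59 now; Bob offers that and keeps 79.41.
Round 2 (Alice proposes): Bob can get 79.41 next round, worth 0.71 × 79.41 = 56.3811 now. Alice offers 56.3811 and keeps 100 − 56.3811 = 43.6189.
Round 1 (Bob proposes): Alice can get 43.6189 next round, worth 0.71 × 43.6189 = 30.969419 now; Bob offers that and keeps 69.030581.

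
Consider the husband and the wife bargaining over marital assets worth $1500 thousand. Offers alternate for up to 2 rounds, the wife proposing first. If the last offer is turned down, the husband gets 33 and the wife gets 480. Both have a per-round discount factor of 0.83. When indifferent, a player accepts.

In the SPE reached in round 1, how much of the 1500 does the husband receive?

846.6

Round 2 (the husband proposes): the wife gets 480 if talks fail, so the husband offers 480 and keeps 1020.
Round 1 (the wife proposes): the husband can get 1020 next round, worth 0.83 × 1020 = 846.6 now, so the wife offers 846.6, keeping 653.4.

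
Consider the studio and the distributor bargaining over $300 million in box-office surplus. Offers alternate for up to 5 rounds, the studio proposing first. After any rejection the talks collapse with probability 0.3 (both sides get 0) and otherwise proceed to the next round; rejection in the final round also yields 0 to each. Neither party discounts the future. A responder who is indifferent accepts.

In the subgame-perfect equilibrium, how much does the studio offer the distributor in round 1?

93.87

Round 5 (the studio proposes): rejection yields 0 for the distributor; the studio offers 0 and keeps 300.
Round 4 (the distributor proposes): rejecting gives the studio an expected 0.7 × 300 = 210; the distributor offers that and keeps 90.
Round 3 (the studio proposes): rejecting gives the distributor an expected 0.7 × 90 = 63; the studio offers that and keeps 237.
Round 2 (the distributor proposes): rejecting gives the studio an expected 0.7 × 237 = 165.9. The distributor offers 165.9 and keeps 300 − 165.9 = 134.1.
Round 1 (the studio proposes): rejecting gives the distributor an expected 0.7 × 134.1 = 93.87. The studio offers 93.87 and keeps 300 − 93.87 = 206.13.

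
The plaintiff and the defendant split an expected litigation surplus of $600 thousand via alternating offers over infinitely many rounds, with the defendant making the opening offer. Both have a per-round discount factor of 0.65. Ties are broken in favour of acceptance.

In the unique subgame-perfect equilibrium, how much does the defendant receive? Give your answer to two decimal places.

In a stationary SPE each proposer offers the other exactly their discounted continuation value.
If the defendant keeps x when proposing and the plaintiff keeps y when proposing, then x = 600 − 0.65y and y = 600 − 0.65x.
Solving: x = 600(1 − 0.65) / (1 − 0.65·0.65) = 210 / 0.5775 ≈ 363.6364.
The plaintiff gets 600 − 363.6364 ≈ 236.3636.

363.64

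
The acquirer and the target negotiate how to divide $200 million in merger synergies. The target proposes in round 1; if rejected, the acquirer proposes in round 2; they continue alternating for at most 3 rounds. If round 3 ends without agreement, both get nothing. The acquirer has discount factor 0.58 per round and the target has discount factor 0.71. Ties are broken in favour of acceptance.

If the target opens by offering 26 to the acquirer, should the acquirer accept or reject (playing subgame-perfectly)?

Reject

Round 3 (the target proposes): rejection yields 0 for the acquirer; the target offers 0 and keeps 200.
Round 2 (the acquirer proposes): the target can get 200 next round, worth 0.71 × 200 = 142 now, so the acquirer offers 142, keeping 58.
So by rejecting in round 1, the acquirer gets 58 next round, worth 0.58 × 58 = 33.64 now.
Offer 26 < 33.64, so the acquirer rejects.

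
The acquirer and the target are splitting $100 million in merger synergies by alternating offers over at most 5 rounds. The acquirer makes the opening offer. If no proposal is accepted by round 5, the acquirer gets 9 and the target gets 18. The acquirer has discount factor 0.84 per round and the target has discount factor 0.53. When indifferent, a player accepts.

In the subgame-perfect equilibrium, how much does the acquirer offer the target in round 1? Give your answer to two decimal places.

15.82

Round 5 (the acquirer proposes): the target gets 18 if talks fail, so the acquirer offers 18 and keeps 82.
Round 4 (the target proposes): the acquirer can get 82 next round, worth 0.84 × 82 = 68.88 now. The target offers 68.88 and keeps 100 − 68.88 = 31.12.
Round 3 (the acquirer proposes): the target can get 31.12 next round, worth 0.53 × 31.12 = 16.4936 now. The acquirer offers 16.4936 and keeps 100 − 16.4936 = 83.5064.
Round 2 (the target proposes): the acquirer can get 83.5064 next round, worth 0.84 × 83.5064 = 70.145376 now. The target offers 70.145376 and keeps 100 − 70.145376 = 29.854624.
Round 1 (the acquirer proposes): the target can get 29.854624 next round, worth 0.53 × 29.854624 = 15.82295072 now, so the acquirer offers 15.82295072, keeping 84.17704928.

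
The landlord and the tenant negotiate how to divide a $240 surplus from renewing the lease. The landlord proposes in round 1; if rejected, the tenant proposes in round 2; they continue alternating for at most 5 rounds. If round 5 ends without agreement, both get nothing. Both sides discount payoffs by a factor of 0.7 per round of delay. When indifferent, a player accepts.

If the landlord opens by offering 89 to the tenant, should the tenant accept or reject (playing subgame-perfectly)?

Round 5 (the landlord proposes): rejection yields 0 for the tenant; the landlord offers 0 and keeps 240.
Round 4 (the tenant proposes): the landlord can get 240 next round, worth 0.7 × 240 = 168 now; the tenant offers that and keeps 72.
Round 3 (the landlord proposes): the tenant can get 72 next round, worth 0.7 × 72 = 50.4 now, so the landlord offers 50.4, keeping 189.6.
Round 2 (the tenant proposes): the landlord can get 189.6 next round, worth 0.7 × 189.6 = 132.72 now. The tenant offers 132.72 and keeps 240 − 132.72 = 107.28.
So by rejecting in round 1, the tenant gets 107.28 next round, worth 0.7 × 107.28 = 75.096 now.
Offer 89 ≥ 75.096, so the tenant accepts.

Accept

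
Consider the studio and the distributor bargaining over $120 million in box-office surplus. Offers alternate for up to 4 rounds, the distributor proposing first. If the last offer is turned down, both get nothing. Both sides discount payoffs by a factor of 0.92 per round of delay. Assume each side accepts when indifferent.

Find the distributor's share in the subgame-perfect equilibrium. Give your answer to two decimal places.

17.73

Round 4 (the studio proposes): rejection yields 0 for the distributor; the studio offers 0 and keeps 120.
Round 3 (the distributor proposes): the studio can get 120 next round, worth 0.92 × 120 = 110.4 now, so the distributor offers 110.4, keeping 9.6.
Round 2 (the studio proposes): the distributor can get 9.6 next round, worth 0.92 × 9.6 = 8.832 now, so the studio offers 8.832, keeping 111.168.
Round 1 (the distributor proposes): the studio can get 111.168 next round, worth 0.92 × 111.168 = 102.27456 now; the distributor offers that and keeps 17.72544.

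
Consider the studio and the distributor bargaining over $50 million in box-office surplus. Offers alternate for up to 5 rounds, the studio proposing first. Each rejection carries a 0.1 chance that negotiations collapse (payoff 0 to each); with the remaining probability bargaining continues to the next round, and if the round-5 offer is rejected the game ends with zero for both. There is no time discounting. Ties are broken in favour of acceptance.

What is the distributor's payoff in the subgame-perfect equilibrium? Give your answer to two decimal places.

8.15

Round 5 (the studio proposes): the distributor will accept anything ≥ 0, so the studio offers 0 and keeps 50.
Round 4 (the distributor proposes): rejecting gives the studio an expected 0.9 × 50 = 45; the distributor offers that and keeps 5.
Round 3 (the studio proposes): rejecting gives the distributor an expected 0.9 × 5 = 4.5, so the studio offers 4.5, keeping 45.5.
Round 2 (the distributor proposes): rejecting gives the studio an expected 0.9 × 45.5 = 40.95. The distributor offers 40.95 and keeps 50 − 40.95 = 9.05.
Round 1 (the studio proposes): rejecting gives the distributor an expected 0.9 × 9.05 = 8.145, so the studio offers 8.145, keeping 41.855.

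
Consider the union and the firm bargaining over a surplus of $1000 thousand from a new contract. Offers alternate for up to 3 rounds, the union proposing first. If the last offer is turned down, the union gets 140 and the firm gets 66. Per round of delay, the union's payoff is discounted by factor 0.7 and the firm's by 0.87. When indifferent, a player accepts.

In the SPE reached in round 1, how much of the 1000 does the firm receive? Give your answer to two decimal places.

301.19

Round 3 (the union proposes): the firm gets 66 if talks fail, so the union offers 66 and keeps 934.
Round 2 (the firm proposes): the union can get 934 next round, worth 0.7 × 934 = 653.8 now; the firm offers that and keeps 346.2.
Round 1 (the union proposes): the firm can get 346.2 next round, worth 0.87 × 346.2 = 301.194 now, so the union offers 301.194, keeping 698.806.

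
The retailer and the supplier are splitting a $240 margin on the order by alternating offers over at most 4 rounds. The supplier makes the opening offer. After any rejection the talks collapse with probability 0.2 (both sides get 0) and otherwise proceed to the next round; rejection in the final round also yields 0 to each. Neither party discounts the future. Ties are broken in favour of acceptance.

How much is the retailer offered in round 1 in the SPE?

161.28

Round 4 (the retailer proposes): rejection yields 0 for the supplier; the retailer offers 0 and keeps 240.
Round 3 (the supplier proposes): rejecting gives the retailer an expected 0.8 × 240 = 192; the supplier offers that and keeps 48.
Round 2 (the retailer proposes): rejecting gives the supplier an expected 0.8 × 48 = 38.4. The retailer offers 38.4 and keeps 240 − 38.4 = 201.6.
Round 1 (the supplier proposes): rejecting gives the retailer an expected 0.8 × 201.6 = 161.28, so the supplier offers 161.28, keeping 78.72.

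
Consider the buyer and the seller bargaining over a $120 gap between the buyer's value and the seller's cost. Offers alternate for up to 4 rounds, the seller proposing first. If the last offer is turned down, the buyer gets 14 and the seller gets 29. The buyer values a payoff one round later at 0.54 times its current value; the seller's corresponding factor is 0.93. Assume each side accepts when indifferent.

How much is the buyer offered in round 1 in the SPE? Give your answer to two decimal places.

Round 4 (the buyer proposes): the seller gets 29 if talks fail, so the buyer offers 29 and keeps 91.
Round 3 (the seller proposes): the buyer can get 91 next round, worth 0.54 × 91 = 49.14 now, so the seller offers 49.14, keeping 70.86.
Round 2 (the buyer proposes): the seller can get 70.86 next round, worth 0.93 × 70.86 = 65.8998 now. The buyer offers 65.8998 and keeps 120 − 65.8998 = 54.1002.
Round 1 (the seller proposes): the buyer can get 54.1002 next round, worth 0.54 × 54.1002 = 29.214108 now; the seller offers that and keeps 90.785892.

29.21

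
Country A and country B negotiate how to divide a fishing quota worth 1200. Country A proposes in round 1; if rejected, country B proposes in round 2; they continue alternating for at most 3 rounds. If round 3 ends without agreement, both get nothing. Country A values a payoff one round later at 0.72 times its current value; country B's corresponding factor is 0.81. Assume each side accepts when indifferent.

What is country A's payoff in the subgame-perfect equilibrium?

927.84

Solve by backward induction from round 3.
Round 3 (country A proposes): country B will accept anything ≥ 0, so country A offers 0 and keeps 1200.
Round 2 (country B proposes): country A can get 1200 next round, worth 0.72 × 1200 = 864 now; country B offers that and keeps 336.
Round 1 (country A proposes): country B can get 336 next round, worth 0.81 × 336 = 272.16 now. Country A offers 272.16 and keeps 1200 − 272.16 = 927.84.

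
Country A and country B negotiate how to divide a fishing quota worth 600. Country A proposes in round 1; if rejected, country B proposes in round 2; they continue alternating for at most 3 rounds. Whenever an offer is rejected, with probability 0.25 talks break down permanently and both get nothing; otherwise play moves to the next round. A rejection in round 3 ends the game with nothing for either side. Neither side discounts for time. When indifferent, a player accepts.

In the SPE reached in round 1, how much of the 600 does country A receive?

487.5

Round 3 (country A proposes): rejection yields 0 for country B; country A offers 0 and keeps 600.
Round 2 (country B proposes): rejecting gives country A an expected 0.75 × 600 = 450. Country B offers 450 and keeps 600 − 450 = 150.
Round 1 (country A proposes): rejecting gives country B an expected 0.75 × 150 = 112.5. Country A offers 112.5 and keeps 600 − 112.5 = 487.5.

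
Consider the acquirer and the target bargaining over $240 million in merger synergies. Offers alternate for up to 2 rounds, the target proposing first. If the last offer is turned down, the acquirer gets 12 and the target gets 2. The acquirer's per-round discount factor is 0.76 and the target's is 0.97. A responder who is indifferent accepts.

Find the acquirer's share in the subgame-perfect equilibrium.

Round 2 (the acquirer proposes): the target gets 2 if talks fail, so the acquirer offers 2 and keeps 238.
Round 1 (the target proposes): the acquirer can get 238 next round, worth 0.76 × 238 = 180.88 now. The target offers 180.88 and keeps 240 − 180.88 = 59.12.

180.88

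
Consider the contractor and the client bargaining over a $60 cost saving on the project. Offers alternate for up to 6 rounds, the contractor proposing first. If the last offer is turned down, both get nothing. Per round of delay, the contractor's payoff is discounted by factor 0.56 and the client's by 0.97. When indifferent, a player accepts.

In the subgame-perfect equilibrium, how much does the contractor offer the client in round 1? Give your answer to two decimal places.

56.69

Round 6 (the client proposes): the contractor will accept anything ≥ 0, so the client offers 0 and keeps 60.
Round 5 (the contractor proposes): the client can get 60 next round, worth 0.97 × 60 = 58.2 now. The contractor offers 58.2 and keeps 60 − 58.2 = 1.8.
Round 4 (the client proposes): the contractor can get 1.8 next round, worth 0.56 × 1.8 = 1.008 now, so the client offers 1.008, keeping 58.992.
Round 3 (the contractor proposes): the client can get 58.992 next round, worth 0.97 × 58.992 = 57.22224 now; the contractor offers that and keeps 2.77776.
Round 2 (the client proposes): the contractor can get 2.77776 next round, worth 0.56 × 2.77776 = 1.5555456 now. The client offers 1.5555456 and keeps 60 − 1.5555456 = 58.4444544.
Round 1 (the contractor proposes): the client can get 58.4444544 next round, worth 0.97 × 58.4444544 = 56.691120768 now. The contractor offers 56.691120768 and keeps 60 − 56.691120768 = 3.308879232.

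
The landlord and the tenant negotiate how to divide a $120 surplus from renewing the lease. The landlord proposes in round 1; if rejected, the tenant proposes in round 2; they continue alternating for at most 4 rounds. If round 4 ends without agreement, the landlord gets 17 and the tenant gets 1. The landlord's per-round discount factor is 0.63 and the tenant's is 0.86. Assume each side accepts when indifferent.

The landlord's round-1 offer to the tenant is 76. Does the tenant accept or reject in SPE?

Reject

Round 4 (the tenant proposes): the landlord gets 17 if talks fail, so the tenant offers 17 and keeps 103.
Round 3 (the landlord proposes): the tenant can get 103 next round, worth 0.86 × 103 = 88.58 now; the landlord offers that and keeps 31.42.
Round 2 (the tenant proposes): the landlord can get 31.42 next round, worth 0.63 × 31.42 = 19.7946 now; the tenant offers that and keeps 100.2054.
So by rejecting in round 1, the tenant gets 100.2054 next round, worth 0.86 × 100.2054 = 86.176644 now.
Offer 76 < 86.176644, so the tenant rejects.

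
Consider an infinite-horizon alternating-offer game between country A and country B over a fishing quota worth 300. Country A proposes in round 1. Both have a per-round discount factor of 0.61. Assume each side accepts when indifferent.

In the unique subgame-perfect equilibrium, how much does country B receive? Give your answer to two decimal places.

When country A proposes, country B accepts any offer worth at least 0.61 times what country B would get by proposing next round; and vice versa.
This gives x = 300 − 0.61y and y = 300 − 0.61x, where x and y are each side's share when it proposes.
Hence (1 − 0.61·0.61)x = 300(1 − 0.61), i.e. 0.6279·x = 117.
x ≈ 186.3354; country B's share is 300 − x ≈ 113.6646.

113.66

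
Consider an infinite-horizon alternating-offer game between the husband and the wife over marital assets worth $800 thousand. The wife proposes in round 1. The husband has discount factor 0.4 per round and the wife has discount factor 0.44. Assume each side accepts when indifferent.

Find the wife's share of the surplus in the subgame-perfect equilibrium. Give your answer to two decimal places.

Let x be the wife's share when the wife proposes and y be the husband's share when the husband proposes.
The husband accepts iff offered ≥ 0.4·y, so x = 800 − 0.4y. Symmetrically y = 800 − 0.44x.
Substituting: x = 800 − 0.4(800 − 0.44x), giving x(1 − 0.44·0.4) = 800(1 − 0.4).
So x = 800 × 0.6 / 0.824 ≈ 582.5243, and the husband receives 800 − x ≈ 217.4757.

582.52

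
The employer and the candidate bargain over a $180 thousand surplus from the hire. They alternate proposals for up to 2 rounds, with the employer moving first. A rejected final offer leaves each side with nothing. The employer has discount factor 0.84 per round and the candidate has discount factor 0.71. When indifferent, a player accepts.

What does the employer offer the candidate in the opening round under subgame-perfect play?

Round 2 (the candidate proposes): the employer will accept anything ≥ 0, so the candidate offers 0 and keeps 180.
Round 1 (the employer proposes): the candidate can get 180 next round, worth 0.71 × 180 = 127.8 now; the employer offers that and keeps 52.2.

127.8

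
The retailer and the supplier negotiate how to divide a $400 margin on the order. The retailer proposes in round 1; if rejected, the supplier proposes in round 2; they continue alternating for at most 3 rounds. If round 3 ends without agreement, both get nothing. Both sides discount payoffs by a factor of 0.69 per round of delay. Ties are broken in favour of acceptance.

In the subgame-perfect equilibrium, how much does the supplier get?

Round 3 (the retailer proposes): the supplier will accept anything ≥ 0, so the retailer offers 0 and keeps 400.
Round 2 (the supplier proposes): the retailer can get 400 next round, worth 0.69 × 400 = 276 now, so the supplier offers 276, keeping 124.
Round 1 (the retailer proposes): the supplier can get 124 next round, worth 0.69 × 124 = 85.56 now. The retailer offers 85.56 and keeps 400 − 85.56 = 314.44.

85.56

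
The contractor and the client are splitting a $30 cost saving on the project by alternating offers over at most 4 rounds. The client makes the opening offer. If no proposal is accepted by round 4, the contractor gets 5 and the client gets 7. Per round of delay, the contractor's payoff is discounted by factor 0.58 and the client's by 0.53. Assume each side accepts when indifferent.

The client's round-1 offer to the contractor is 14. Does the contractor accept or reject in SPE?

Accept

Round 4 (the contractor proposes): the client gets 7 if talks fail, so the contractor offers 7 and keeps 23.
Round 3 (the client proposes): the contractor can get 23 next round, worth 0.58 × 23 = 13.34 now, so the client offers 13.34, keeping 16.66.
Round 2 (the contractor proposes): the client can get 16.66 next round, worth 0.53 × 16.66 = 8.8298 now, so the contractor offers 8.8298, keeping 21.1702.
So by rejecting in round 1, the contractor gets 21.1702 next round, worth 0.58 × 21.1702 = 12.278716 now.
Offer 14 ≥ 12.278716, so the contractor accepts.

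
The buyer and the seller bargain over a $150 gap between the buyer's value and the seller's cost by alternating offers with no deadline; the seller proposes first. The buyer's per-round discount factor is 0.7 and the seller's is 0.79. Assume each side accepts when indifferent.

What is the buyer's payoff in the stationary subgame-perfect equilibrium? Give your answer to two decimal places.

49.33

In a stationary SPE each proposer offers the other exactly their discounted continuation value.
If the seller keeps x when proposing and the buyer keeps y when proposing, then x = 150 − 0.7y and y = 150 − 0.79x.
Solving: x = 150(1 − 0.7) / (1 − 0.79·0.7) = 45 / 0.447 ≈ 100.6711.
The buyer gets 150 − 100.6711 ≈ 49.3289.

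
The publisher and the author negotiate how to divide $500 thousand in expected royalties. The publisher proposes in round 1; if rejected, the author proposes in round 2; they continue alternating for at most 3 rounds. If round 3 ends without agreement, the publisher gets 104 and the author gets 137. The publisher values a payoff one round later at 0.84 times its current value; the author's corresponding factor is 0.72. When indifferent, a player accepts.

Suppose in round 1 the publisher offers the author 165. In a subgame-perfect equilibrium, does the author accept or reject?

Accept

Round 3 (the publisher proposes): the author gets 137 if talks fail, so the publisher offers 137 and keeps 363.
Round 2 (the author proposes): the publisher can get 363 next round, worth 0.84 × 363 = 304.92 now; the author offers that and keeps 195.08.
So by rejecting in round 1, the author gets 195.08 next round, worth 0.72 × 195.08 = 140.4576 now.
Offer 165 ≥ 140.4576, so the author accepts.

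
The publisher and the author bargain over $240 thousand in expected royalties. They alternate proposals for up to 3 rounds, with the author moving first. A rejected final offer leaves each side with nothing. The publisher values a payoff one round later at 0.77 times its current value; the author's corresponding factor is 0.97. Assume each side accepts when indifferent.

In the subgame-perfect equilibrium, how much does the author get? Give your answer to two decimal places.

Round 3 (the author proposes): rejection yields 0 for the publisher; the author offers 0 and keeps 240.
Round 2 (the publisher proposes): the author can get 240 next round, worth 0.97 × 240 = 232.8 now, so the publisher offers 232.8, keeping 7.2.
Round 1 (the author proposes): the publisher can get 7.2 next round, worth 0.77 × 7.2 = 5.544 now. The author offers 5.544 and keeps 240 − 5.544 = 234.456.

234.46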